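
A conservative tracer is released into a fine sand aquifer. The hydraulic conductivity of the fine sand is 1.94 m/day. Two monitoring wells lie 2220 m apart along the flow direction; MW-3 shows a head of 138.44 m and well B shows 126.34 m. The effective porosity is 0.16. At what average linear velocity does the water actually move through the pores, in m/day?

0.0661

Hydraulic gradient i = (138.44 − 126.34) / 2220 = 12.1 / 2220 = 0.005450.
Darcy flux q = K · i = 1.940 × 0.005450 = 0.01057 m/day.
Seepage velocity v = q / n_e = 0.01057 / 0.16 = 0.06609 m/day.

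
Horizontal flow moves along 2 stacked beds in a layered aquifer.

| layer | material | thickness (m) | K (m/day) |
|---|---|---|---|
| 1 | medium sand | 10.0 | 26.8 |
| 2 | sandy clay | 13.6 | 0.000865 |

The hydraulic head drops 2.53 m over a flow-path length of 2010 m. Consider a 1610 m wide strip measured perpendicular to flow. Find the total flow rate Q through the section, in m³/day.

Flow is parallel to layering, so each bed carries its own Darcy discharge and the transmissivities add.
Σ(K_i·b_i) = 26.8×10.0 + 0.000865×13.6 = 268.0 m²/day.
Hydraulic gradient i = Δh / L = 2.53 / 2010 = 0.001259.
Q = Σ(K_i·b_i) · W · i = 268.0 × 1610 × 0.001259 = 543.1 m³/day.

543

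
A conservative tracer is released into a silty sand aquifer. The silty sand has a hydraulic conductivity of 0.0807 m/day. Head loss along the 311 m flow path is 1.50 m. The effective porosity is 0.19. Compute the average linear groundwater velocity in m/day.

Hydraulic gradient i = Δh / L = 1.50 / 311 = 0.004823.
Darcy flux q = K · i = 0.08070 × 0.004823 = 0.0003892 m/day.
Seepage velocity v = q / n_e = 0.0003892 / 0.19 = 0.002049 m/day.

0.00205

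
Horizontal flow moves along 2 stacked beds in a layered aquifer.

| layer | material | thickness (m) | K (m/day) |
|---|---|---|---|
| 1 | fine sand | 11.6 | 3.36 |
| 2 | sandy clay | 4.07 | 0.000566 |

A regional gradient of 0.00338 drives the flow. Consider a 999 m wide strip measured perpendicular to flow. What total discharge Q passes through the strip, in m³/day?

Flow is parallel to layering, so each bed carries its own Darcy discharge and the transmissivities add.
Σ(K_i·b_i) = 3.36×11.6 + 0.000566×4.07 = 38.98 m²/day.
Hydraulic gradient i = 0.00338.
Q = Σ(K_i·b_i) · W · i = 38.98 × 999 × 0.003380 = 131.6 m³/day.

132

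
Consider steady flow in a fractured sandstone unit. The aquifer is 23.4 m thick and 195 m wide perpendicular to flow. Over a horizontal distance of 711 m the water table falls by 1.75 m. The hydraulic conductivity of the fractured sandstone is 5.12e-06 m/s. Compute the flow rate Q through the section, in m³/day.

4.97

Convert K: 5.12e-06 m/s × 86400 = 0.4424 m/day.
Cross-sectional area A = 195 × 23.4 = 4563 m².
Hydraulic gradient i = Δh / L = 1.75 / 711 = 0.002461.
Darcy's law: Q = K · A · i = 0.4424 × 4563 × 0.002461 = 4.968 m³/day.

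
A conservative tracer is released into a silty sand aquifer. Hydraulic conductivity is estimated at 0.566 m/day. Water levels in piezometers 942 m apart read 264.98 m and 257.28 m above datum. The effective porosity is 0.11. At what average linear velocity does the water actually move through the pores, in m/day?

Hydraulic gradient i = (264.98 − 257.28) / 942 = 7.7 / 942 = 0.008174.
Darcy flux q = K · i = 0.5660 × 0.008174 = 0.004627 m/day.
Seepage velocity v = q / n_e = 0.004627 / 0.11 = 0.04206 m/day.

0.0421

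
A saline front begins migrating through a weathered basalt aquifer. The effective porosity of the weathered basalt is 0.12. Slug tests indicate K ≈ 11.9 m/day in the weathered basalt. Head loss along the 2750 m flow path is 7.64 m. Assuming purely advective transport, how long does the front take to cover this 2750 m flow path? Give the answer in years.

Hydraulic gradient i = Δh / L = 7.64 / 2750 = 0.002778.
Darcy flux q = K · i = 11.90 × 0.002778 = 0.03306 m/day.
Seepage velocity v = q / n_e = 0.03306 / 0.12 = 0.2755 m/day.
Travel time t = L / v = 2750 / 0.2755 = 9982 days = 27.33 years.

27.3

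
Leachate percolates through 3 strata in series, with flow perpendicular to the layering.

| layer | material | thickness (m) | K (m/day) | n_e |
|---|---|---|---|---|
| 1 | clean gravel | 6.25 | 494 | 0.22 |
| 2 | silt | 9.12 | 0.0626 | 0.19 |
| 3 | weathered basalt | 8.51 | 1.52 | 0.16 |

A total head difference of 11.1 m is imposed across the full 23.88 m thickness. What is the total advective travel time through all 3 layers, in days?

With flow normal to the layers, continuity requires the same specific discharge q through every layer.
Σ(b_i/K_i) = 6.25/494 + 9.12/0.0626 + 8.51/1.52 = 151.3 d.
q = Δh / Σ(b_i/K_i) = 11.1 / 151.3 = 0.07337 m/day.
In each layer the seepage velocity is v_i = q/n_i, so the layer transit time is t_i = b_i·n_i / q:
  layer 1 (clean gravel): t_1 = 6.25 × 0.22 / 0.07337 = 18.74 d
  layer 2 (silt): t_2 = 9.12 × 0.19 / 0.07337 = 23.62 d
  layer 3 (weathered basalt): t_3 = 8.51 × 0.16 / 0.07337 = 18.56 d
Total t = Σ t_i = 60.92 days.

60.9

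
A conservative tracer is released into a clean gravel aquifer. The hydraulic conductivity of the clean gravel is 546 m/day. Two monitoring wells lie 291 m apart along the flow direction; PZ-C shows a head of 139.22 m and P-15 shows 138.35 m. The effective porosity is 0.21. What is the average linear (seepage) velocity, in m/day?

7.77

Hydraulic gradient i = (139.22 − 138.35) / 291 = 0.87 / 291 = 0.002990.
Darcy flux q = K · i = 546.0 × 0.002990 = 1.632 m/day.
Seepage velocity v = q / n_e = 1.632 / 0.21 = 7.773 m/day.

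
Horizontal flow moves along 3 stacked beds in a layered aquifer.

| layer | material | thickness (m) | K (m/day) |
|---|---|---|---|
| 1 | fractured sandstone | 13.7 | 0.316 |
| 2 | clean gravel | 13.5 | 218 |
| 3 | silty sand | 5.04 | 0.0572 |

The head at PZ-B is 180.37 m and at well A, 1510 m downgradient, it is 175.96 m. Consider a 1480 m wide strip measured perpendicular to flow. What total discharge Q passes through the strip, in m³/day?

12700

Flow is parallel to layering, so each bed carries its own Darcy discharge and the transmissivities add.
Σ(K_i·b_i) = 0.316×13.7 + 218×13.5 + 0.0572×5.04 = 2948 m²/day.
Hydraulic gradient i = (180.37 − 175.96) / 1510 = 4.41 / 1510 = 0.002921.
Q = Σ(K_i·b_i) · W · i = 2948 × 1480 × 0.002921 = 12741 m³/day.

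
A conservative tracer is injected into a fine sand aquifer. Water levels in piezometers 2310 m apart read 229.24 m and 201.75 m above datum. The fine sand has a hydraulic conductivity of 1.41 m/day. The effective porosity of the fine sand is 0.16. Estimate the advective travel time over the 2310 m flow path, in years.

60.3

Hydraulic gradient i = (229.24 − 201.75) / 2310 = 27.49 / 2310 = 0.01190.
Darcy flux q = K · i = 1.410 × 0.01190 = 0.01678 m/day.
Seepage velocity v = q / n_e = 0.01678 / 0.16 = 0.1049 m/day.
Travel time t = L / v = 2310 / 0.1049 = 22027 days = 60.31 years.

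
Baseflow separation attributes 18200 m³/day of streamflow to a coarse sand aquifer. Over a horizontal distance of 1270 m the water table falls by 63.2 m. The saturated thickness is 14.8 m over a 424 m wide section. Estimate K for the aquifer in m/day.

Cross-sectional area A = 424 × 14.8 = 6275 m².
Hydraulic gradient i = Δh / L = 63.2 / 1270 = 0.04976.
From Q = K·A·i, K = Q / (A·i) = 18200 / (6275 × 0.04976) = 58.28 m/day.

58.3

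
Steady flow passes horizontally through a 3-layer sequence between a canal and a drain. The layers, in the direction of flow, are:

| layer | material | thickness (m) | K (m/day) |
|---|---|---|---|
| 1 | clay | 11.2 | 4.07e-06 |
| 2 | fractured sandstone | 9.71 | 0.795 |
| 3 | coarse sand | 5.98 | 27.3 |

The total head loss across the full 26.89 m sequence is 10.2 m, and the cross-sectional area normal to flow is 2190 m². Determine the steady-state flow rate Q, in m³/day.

Flow is perpendicular to layering, so the layers act in series and the equivalent K is the thickness-weighted harmonic mean.
Total thickness L = 11.2 + 9.71 + 5.98 = 26.89 m.
Σ(b_i/K_i) = 11.2/4.07e-06 + 9.71/0.795 + 5.98/27.3 = 2.752e+06 d.
K_eq = L / Σ(b_i/K_i) = 26.89 / 2.752e+06 = 9.772e-06 m/day.
Q = K_eq · A · (Δh/L) = 9.772e-06 × 2190 × (10.2/26.89) = 0.008117 m³/day.

0.00812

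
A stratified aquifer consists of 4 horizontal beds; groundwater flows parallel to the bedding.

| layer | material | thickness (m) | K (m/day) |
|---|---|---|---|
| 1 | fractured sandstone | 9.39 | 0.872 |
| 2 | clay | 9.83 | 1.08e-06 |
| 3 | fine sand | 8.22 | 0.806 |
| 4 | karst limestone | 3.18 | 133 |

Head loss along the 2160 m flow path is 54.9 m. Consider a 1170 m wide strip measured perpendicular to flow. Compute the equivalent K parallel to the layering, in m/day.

Flow is parallel to layering, so each bed carries its own Darcy discharge and the transmissivities add.
Σ(K_i·b_i) = 0.872×9.39 + 1.08e-06×9.83 + 0.806×8.22 + 133×3.18 = 437.8 m²/day.
Total thickness b = 30.62 m, so K_eq = Σ(K_i·b_i)/b = 14.30 m/day.

14.3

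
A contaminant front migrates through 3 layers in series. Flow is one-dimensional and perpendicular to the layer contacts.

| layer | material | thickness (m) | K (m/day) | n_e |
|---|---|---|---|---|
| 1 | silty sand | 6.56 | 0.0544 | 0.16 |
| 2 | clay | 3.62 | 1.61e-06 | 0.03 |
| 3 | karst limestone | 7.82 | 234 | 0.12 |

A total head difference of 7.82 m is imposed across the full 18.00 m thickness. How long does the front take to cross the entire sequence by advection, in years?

1650

With flow normal to the layers, continuity requires the same specific discharge q through every layer.
Σ(b_i/K_i) = 6.56/0.0544 + 3.62/1.61e-06 + 7.82/234 = 2.249e+06 d.
q = Δh / Σ(b_i/K_i) = 7.82 / 2.249e+06 = 3.478e-06 m/day.
In each layer the seepage velocity is v_i = q/n_i, so the layer transit time is t_i = b_i·n_i / q:
  layer 1 (silty sand): t_1 = 6.56 × 0.16 / 3.478e-06 = 3.018e+05 d
  layer 2 (clay): t_2 = 3.62 × 0.03 / 3.478e-06 = 31227 d
  layer 3 (karst limestone): t_3 = 7.82 × 0.12 / 3.478e-06 = 2.698e+05 d
Total t = Σ t_i = 6.029e+05 days = 1651 years.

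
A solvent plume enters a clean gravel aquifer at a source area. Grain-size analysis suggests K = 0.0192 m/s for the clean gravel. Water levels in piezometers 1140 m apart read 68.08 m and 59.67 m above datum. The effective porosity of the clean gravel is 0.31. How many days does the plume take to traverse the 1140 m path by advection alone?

28.9

Convert K: 0.0192 m/s × 86400 = 1659 m/day.
Hydraulic gradient i = (68.08 − 59.67) / 1140 = 8.41 / 1140 = 0.007377.
Darcy flux q = K · i = 1659 × 0.007377 = 12.24 m/day.
Seepage velocity v = q / n_e = 12.24 / 0.31 = 39.48 m/day.
Travel time t = L / v = 1140 / 39.48 = 28.88 days.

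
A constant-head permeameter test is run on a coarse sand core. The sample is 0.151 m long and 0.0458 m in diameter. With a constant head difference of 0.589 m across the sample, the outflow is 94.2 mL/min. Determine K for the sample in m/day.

Cross-sectional area A = π·(d/2)² = π × (0.0458/2)² = 0.001647 m².
Convert discharge: 94.2 mL/min = 1.570e-06 m³/s.
Darcy's law rearranged: K = Q·L / (A·Δh) = 1.570e-06 × 0.151 / (0.001647 × 0.589) = 0.0002443 m/s = 21.11 m/day.

21.1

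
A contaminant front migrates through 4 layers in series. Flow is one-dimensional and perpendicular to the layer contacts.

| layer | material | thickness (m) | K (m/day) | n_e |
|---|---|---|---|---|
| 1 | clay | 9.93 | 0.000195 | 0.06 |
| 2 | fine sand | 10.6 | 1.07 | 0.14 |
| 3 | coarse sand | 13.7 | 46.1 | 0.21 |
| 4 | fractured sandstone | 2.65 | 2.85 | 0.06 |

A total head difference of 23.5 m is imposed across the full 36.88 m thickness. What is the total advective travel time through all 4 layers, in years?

30.4

With flow normal to the layers, continuity requires the same specific discharge q through every layer.
Σ(b_i/K_i) = 9.93/0.000195 + 10.6/1.07 + 13.7/46.1 + 2.65/2.85 = 50934 d.
q = Δh / Σ(b_i/K_i) = 23.5 / 50934 = 0.0004614 m/day.
In each layer the seepage velocity is v_i = q/n_i, so the layer transit time is t_i = b_i·n_i / q:
  layer 1 (clay): t_1 = 9.93 × 0.06 / 0.0004614 = 1291 d
  layer 2 (fine sand): t_2 = 10.6 × 0.14 / 0.0004614 = 3216 d
  layer 3 (coarse sand): t_3 = 13.7 × 0.21 / 0.0004614 = 6236 d
  layer 4 (fractured sandstone): t_4 = 2.65 × 0.06 / 0.0004614 = 344.6 d
Total t = Σ t_i = 11088 days = 30.36 years.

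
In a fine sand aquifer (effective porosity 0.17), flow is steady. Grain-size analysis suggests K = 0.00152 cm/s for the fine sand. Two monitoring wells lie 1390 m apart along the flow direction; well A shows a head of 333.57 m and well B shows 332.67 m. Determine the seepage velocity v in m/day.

Convert K: 0.00152 cm/s × 864 = 1.313 m/day.
Hydraulic gradient i = (333.57 − 332.67) / 1390 = 0.9 / 1390 = 0.0006475.
Darcy flux q = K · i = 1.313 × 0.0006475 = 0.0008503 m/day.
Seepage velocity v = q / n_e = 0.0008503 / 0.17 = 0.005002 m/day.

0.00500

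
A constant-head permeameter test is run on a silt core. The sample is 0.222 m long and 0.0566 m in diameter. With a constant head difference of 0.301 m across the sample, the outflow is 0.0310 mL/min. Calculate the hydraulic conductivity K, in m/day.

Cross-sectional area A = π·(d/2)² = π × (0.0566/2)² = 0.002516 m².
Convert discharge: 0.0310 mL/min = 5.167e-10 m³/s.
Darcy's law rearranged: K = Q·L / (A·Δh) = 5.167e-10 × 0.222 / (0.002516 × 0.301) = 1.515e-07 m/s = 0.01309 m/day.

0.0131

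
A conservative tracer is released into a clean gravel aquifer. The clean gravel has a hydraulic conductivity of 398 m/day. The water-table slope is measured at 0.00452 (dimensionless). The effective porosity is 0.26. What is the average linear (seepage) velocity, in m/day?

Hydraulic gradient i = 0.00452.
Darcy flux q = K · i = 398.0 × 0.004520 = 1.799 m/day.
Seepage velocity v = q / n_e = 1.799 / 0.26 = 6.919 m/day.

6.92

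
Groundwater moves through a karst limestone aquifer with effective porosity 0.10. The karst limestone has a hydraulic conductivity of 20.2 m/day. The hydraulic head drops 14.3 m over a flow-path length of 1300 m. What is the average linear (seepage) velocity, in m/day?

Hydraulic gradient i = Δh / L = 14.3 / 1300 = 0.01100.
Darcy flux q = K · i = 20.20 × 0.01100 = 0.2222 m/day.
Seepage velocity v = q / n_e = 0.2222 / 0.10 = 2.222 m/day.

2.22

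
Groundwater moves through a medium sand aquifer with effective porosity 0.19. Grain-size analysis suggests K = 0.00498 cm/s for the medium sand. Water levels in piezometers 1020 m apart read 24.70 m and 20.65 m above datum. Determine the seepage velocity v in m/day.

0.0899

Convert K: 0.00498 cm/s × 864 = 4.303 m/day.
Hydraulic gradient i = (24.70 − 20.65) / 1020 = 4.05 / 1020 = 0.003971.
Darcy flux q = K · i = 4.303 × 0.003971 = 0.01708 m/day.
Seepage velocity v = q / n_e = 0.01708 / 0.19 = 0.08992 m/day.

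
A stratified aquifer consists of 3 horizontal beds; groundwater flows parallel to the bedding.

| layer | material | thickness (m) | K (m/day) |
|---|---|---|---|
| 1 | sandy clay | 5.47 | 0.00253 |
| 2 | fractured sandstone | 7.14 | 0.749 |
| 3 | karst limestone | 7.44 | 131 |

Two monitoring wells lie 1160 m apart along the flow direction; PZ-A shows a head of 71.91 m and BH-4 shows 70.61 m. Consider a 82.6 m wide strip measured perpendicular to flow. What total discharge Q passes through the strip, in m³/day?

90.7

Flow is parallel to layering, so each bed carries its own Darcy discharge and the transmissivities add.
Σ(K_i·b_i) = 0.00253×5.47 + 0.749×7.14 + 131×7.44 = 980.0 m²/day.
Hydraulic gradient i = (71.91 − 70.61) / 1160 = 1.3 / 1160 = 0.001121.
Q = Σ(K_i·b_i) · W · i = 980.0 × 82.6 × 0.001121 = 90.72 m³/day.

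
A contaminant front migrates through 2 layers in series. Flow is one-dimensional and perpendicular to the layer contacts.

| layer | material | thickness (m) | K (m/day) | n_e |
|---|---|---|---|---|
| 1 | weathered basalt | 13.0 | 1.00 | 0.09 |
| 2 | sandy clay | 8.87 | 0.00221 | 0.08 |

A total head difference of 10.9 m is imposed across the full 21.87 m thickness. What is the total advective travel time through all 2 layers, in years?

With flow normal to the layers, continuity requires the same specific discharge q through every layer.
Σ(b_i/K_i) = 13.0/1.00 + 8.87/0.00221 = 4027 d.
q = Δh / Σ(b_i/K_i) = 10.9 / 4027 = 0.002707 m/day.
In each layer the seepage velocity is v_i = q/n_i, so the layer transit time is t_i = b_i·n_i / q:
  layer 1 (weathered basalt): t_1 = 13.0 × 0.09 / 0.002707 = 432.2 d
  layer 2 (sandy clay): t_2 = 8.87 × 0.08 / 0.002707 = 262.1 d
Total t = Σ t_i = 694.3 days = 1.901 years.

1.90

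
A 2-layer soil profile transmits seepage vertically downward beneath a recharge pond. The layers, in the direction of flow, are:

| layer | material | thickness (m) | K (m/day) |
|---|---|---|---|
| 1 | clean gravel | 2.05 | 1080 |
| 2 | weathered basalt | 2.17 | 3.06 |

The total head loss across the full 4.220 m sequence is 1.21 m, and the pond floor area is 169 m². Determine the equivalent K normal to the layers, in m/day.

Flow is perpendicular to layering, so the layers act in series and the equivalent K is the thickness-weighted harmonic mean.
Total thickness L = 2.05 + 2.17 = 4.220 m.
Σ(b_i/K_i) = 2.05/1080 + 2.17/3.06 = 0.7110 d.
K_eq = L / Σ(b_i/K_i) = 4.220 / 0.7110 = 5.935 m/day.

5.93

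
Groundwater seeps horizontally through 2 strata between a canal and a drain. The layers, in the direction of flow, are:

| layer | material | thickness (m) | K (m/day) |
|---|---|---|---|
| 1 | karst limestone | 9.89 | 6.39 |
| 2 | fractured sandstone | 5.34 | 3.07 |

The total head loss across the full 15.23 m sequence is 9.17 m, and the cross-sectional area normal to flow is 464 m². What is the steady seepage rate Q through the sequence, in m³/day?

1290

Flow is perpendicular to layering, so the layers act in series and the equivalent K is the thickness-weighted harmonic mean.
Total thickness L = 9.89 + 5.34 = 15.23 m.
Σ(b_i/K_i) = 9.89/6.39 + 5.34/3.07 = 3.287 d.
K_eq = L / Σ(b_i/K_i) = 15.23 / 3.287 = 4.633 m/day.
Q = K_eq · A · (Δh/L) = 4.633 × 464 × (9.17/15.23) = 1294 m³/day.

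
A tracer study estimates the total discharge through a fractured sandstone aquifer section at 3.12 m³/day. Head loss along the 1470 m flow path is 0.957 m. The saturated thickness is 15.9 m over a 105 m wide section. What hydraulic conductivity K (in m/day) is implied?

Cross-sectional area A = 105 × 15.9 = 1670 m².
Hydraulic gradient i = Δh / L = 0.957 / 1470 = 0.0006510.
From Q = K·A·i, K = Q / (A·i) = 3.12 / (1670 × 0.0006510) = 2.871 m/day.

2.87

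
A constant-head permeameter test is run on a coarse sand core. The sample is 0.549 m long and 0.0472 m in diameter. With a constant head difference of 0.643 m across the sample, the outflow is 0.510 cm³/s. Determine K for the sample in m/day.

21.5

Cross-sectional area A = π·(d/2)² = π × (0.0472/2)² = 0.001750 m².
Convert discharge: 0.510 cm³/s = 5.100e-07 m³/s.
Darcy's law rearranged: K = Q·L / (A·Δh) = 5.100e-07 × 0.549 / (0.001750 × 0.643) = 0.0002489 m/s = 21.50 m/day.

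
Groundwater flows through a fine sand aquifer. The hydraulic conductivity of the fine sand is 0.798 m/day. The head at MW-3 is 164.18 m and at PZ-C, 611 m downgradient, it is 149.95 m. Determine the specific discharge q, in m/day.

0.0186

Hydraulic gradient i = (164.18 − 149.95) / 611 = 14.23 / 611 = 0.02329.
Specific discharge q = K · i = 0.7980 × 0.02329 = 0.01859 m/day.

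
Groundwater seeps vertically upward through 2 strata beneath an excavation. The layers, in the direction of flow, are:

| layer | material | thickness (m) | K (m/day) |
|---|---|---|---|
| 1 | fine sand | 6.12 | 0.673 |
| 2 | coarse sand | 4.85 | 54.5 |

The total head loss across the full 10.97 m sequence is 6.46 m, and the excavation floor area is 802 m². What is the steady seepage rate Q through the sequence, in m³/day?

564

Flow is perpendicular to layering, so the layers act in series and the equivalent K is the thickness-weighted harmonic mean.
Total thickness L = 6.12 + 4.85 = 10.97 m.
Σ(b_i/K_i) = 6.12/0.673 + 4.85/54.5 = 9.183 d.
K_eq = L / Σ(b_i/K_i) = 10.97 / 9.183 = 1.195 m/day.
Q = K_eq · A · (Δh/L) = 1.195 × 802 × (6.46/10.97) = 564.2 m³/day.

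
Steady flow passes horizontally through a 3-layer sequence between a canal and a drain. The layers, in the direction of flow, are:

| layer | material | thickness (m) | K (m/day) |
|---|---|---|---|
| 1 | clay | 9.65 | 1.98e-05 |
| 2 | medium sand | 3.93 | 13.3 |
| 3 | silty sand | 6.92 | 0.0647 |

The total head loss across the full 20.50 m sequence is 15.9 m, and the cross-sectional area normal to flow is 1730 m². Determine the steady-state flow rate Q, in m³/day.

Flow is perpendicular to layering, so the layers act in series and the equivalent K is the thickness-weighted harmonic mean.
Total thickness L = 9.65 + 3.93 + 6.92 = 20.50 m.
Σ(b_i/K_i) = 9.65/1.98e-05 + 3.93/13.3 + 6.92/0.0647 = 4.875e+05 d.
K_eq = L / Σ(b_i/K_i) = 20.50 / 4.875e+05 = 4.205e-05 m/day.
Q = K_eq · A · (Δh/L) = 4.205e-05 × 1730 × (15.9/20.50) = 0.05643 m³/day.

0.0564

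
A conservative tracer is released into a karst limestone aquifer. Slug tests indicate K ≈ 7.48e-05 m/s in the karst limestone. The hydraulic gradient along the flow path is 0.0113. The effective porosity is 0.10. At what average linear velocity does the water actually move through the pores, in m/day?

Convert K: 7.48e-05 m/s × 86400 = 6.463 m/day.
Hydraulic gradient i = 0.0113.
Darcy flux q = K · i = 6.463 × 0.01130 = 0.07303 m/day.
Seepage velocity v = q / n_e = 0.07303 / 0.10 = 0.7303 m/day.

0.730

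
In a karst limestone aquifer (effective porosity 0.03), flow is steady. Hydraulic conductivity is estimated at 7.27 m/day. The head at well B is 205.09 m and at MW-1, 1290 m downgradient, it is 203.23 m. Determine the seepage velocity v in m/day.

0.349

Hydraulic gradient i = (205.09 − 203.23) / 1290 = 1.86 / 1290 = 0.001442.
Darcy flux q = K · i = 7.270 × 0.001442 = 0.01048 m/day.
Seepage velocity v = q / n_e = 0.01048 / 0.03 = 0.3494 m/day.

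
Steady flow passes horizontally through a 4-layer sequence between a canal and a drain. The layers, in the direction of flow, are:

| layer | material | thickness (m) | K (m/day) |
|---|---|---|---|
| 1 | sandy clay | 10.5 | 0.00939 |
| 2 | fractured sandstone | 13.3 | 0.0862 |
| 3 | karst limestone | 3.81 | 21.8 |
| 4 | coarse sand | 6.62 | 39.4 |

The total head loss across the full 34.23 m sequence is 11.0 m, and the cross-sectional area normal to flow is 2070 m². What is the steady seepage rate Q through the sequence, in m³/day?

17.9

Flow is perpendicular to layering, so the layers act in series and the equivalent K is the thickness-weighted harmonic mean.
Total thickness L = 10.5 + 13.3 + 3.81 + 6.62 = 34.23 m.
Σ(b_i/K_i) = 10.5/0.00939 + 13.3/0.0862 + 3.81/21.8 + 6.62/39.4 = 1273 d.
K_eq = L / Σ(b_i/K_i) = 34.23 / 1273 = 0.02689 m/day.
Q = K_eq · A · (Δh/L) = 0.02689 × 2070 × (11.0/34.23) = 17.89 m³/day.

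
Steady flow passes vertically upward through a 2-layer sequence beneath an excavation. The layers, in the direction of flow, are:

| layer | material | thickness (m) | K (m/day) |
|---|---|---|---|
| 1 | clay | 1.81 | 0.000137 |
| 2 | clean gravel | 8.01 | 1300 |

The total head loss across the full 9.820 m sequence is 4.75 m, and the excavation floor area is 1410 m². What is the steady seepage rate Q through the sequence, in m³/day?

0.507

Flow is perpendicular to layering, so the layers act in series and the equivalent K is the thickness-weighted harmonic mean.
Total thickness L = 1.81 + 8.01 = 9.820 m.
Σ(b_i/K_i) = 1.81/0.000137 + 8.01/1300 = 13212 d.
K_eq = L / Σ(b_i/K_i) = 9.820 / 13212 = 0.0007433 m/day.
Q = K_eq · A · (Δh/L) = 0.0007433 × 1410 × (4.75/9.820) = 0.5069 m³/day.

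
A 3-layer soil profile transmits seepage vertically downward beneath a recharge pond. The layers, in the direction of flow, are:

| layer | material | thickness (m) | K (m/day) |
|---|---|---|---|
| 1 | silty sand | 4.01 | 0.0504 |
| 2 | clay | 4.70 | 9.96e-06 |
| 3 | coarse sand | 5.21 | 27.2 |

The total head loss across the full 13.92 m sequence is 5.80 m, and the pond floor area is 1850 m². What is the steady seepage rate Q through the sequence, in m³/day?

Flow is perpendicular to layering, so the layers act in series and the equivalent K is the thickness-weighted harmonic mean.
Total thickness L = 4.01 + 4.70 + 5.21 = 13.92 m.
Σ(b_i/K_i) = 4.01/0.0504 + 4.70/9.96e-06 + 5.21/27.2 = 4.720e+05 d.
K_eq = L / Σ(b_i/K_i) = 13.92 / 4.720e+05 = 2.949e-05 m/day.
Q = K_eq · A · (Δh/L) = 2.949e-05 × 1850 × (5.80/13.92) = 0.02273 m³/day.

0.0227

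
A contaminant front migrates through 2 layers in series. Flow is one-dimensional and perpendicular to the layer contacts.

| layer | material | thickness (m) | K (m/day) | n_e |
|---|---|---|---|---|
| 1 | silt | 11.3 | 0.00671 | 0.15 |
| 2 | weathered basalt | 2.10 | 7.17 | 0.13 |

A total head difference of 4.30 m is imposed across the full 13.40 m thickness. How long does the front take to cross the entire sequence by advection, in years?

With flow normal to the layers, continuity requires the same specific discharge q through every layer.
Σ(b_i/K_i) = 11.3/0.00671 + 2.10/7.17 = 1684 d.
q = Δh / Σ(b_i/K_i) = 4.30 / 1684 = 0.002553 m/day.
In each layer the seepage velocity is v_i = q/n_i, so the layer transit time is t_i = b_i·n_i / q:
  layer 1 (silt): t_1 = 11.3 × 0.15 / 0.002553 = 663.9 d
  layer 2 (weathered basalt): t_2 = 2.10 × 0.13 / 0.002553 = 106.9 d
Total t = Σ t_i = 770.9 days = 2.111 years.

2.11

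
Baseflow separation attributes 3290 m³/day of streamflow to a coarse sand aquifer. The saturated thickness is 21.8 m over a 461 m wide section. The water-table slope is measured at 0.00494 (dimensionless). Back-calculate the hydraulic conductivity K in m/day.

Cross-sectional area A = 461 × 21.8 = 10050 m².
Hydraulic gradient i = 0.00494.
From Q = K·A·i, K = Q / (A·i) = 3290 / (10050 × 0.004940) = 66.27 m/day.

66.3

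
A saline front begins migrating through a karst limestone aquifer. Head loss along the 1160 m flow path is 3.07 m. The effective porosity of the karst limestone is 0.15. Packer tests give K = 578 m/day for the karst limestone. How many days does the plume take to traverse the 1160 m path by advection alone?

114

Hydraulic gradient i = Δh / L = 3.07 / 1160 = 0.002647.
Darcy flux q = K · i = 578.0 × 0.002647 = 1.530 m/day.
Seepage velocity v = q / n_e = 1.530 / 0.15 = 10.20 m/day.
Travel time t = L / v = 1160 / 10.20 = 113.7 days.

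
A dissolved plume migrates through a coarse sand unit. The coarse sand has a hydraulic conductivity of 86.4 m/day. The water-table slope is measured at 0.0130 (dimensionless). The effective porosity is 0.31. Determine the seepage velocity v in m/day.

3.62

Hydraulic gradient i = 0.0130.
Darcy flux q = K · i = 86.40 × 0.01300 = 1.123 m/day.
Seepage velocity v = q / n_e = 1.123 / 0.31 = 3.623 m/day.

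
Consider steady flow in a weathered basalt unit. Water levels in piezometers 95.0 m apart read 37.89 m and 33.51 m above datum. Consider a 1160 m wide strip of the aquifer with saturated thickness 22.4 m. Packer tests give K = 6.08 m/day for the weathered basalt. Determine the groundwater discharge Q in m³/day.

Cross-sectional area A = 1160 × 22.4 = 25984 m².
Hydraulic gradient i = (37.89 − 33.51) / 95.0 = 4.38 / 95.0 = 0.04611.
Darcy's law: Q = K · A · i = 6.080 × 25984 × 0.04611 = 7284 m³/day.

7280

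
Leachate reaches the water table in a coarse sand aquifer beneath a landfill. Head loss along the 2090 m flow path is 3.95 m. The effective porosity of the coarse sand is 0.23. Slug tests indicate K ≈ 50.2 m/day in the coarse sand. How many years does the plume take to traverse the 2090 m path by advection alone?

Hydraulic gradient i = Δh / L = 3.95 / 2090 = 0.001890.
Darcy flux q = K · i = 50.20 × 0.001890 = 0.09488 m/day.
Seepage velocity v = q / n_e = 0.09488 / 0.23 = 0.4125 m/day.
Travel time t = L / v = 2090 / 0.4125 = 5067 days = 13.87 years.

13.9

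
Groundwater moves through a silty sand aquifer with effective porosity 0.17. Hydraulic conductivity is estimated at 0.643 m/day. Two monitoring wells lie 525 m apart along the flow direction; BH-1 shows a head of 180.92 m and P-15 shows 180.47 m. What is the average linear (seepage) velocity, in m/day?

Hydraulic gradient i = (180.92 − 180.47) / 525 = 0.45 / 525 = 0.0008571.
Darcy flux q = K · i = 0.6430 × 0.0008571 = 0.0005511 m/day.
Seepage velocity v = q / n_e = 0.0005511 / 0.17 = 0.003242 m/day.

0.00324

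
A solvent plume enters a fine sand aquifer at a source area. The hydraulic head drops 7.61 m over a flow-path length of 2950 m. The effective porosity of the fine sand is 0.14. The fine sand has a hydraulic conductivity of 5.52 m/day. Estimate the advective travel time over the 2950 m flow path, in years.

79.4

Hydraulic gradient i = Δh / L = 7.61 / 2950 = 0.002580.
Darcy flux q = K · i = 5.520 × 0.002580 = 0.01424 m/day.
Seepage velocity v = q / n_e = 0.01424 / 0.14 = 0.1017 m/day.
Travel time t = L / v = 2950 / 0.1017 = 29003 days = 79.41 years.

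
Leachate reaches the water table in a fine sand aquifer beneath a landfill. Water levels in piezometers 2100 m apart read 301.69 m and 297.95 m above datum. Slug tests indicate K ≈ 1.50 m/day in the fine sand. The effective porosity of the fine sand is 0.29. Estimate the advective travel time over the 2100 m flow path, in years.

624

Hydraulic gradient i = (301.69 − 297.95) / 2100 = 3.74 / 2100 = 0.001781.
Darcy flux q = K · i = 1.500 × 0.001781 = 0.002671 m/day.
Seepage velocity v = q / n_e = 0.002671 / 0.29 = 0.009212 m/day.
Travel time t = L / v = 2100 / 0.009212 = 2.280e+05 days = 624.1 years.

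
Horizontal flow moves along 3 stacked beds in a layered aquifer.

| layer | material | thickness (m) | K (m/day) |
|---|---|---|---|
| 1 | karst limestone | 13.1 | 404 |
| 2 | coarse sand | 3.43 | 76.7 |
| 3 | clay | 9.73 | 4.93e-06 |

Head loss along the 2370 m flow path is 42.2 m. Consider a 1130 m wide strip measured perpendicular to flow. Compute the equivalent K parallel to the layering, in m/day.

212

Flow is parallel to layering, so each bed carries its own Darcy discharge and the transmissivities add.
Σ(K_i·b_i) = 404×13.1 + 76.7×3.43 + 4.93e-06×9.73 = 5555 m²/day.
Total thickness b = 26.26 m, so K_eq = Σ(K_i·b_i)/b = 211.6 m/day.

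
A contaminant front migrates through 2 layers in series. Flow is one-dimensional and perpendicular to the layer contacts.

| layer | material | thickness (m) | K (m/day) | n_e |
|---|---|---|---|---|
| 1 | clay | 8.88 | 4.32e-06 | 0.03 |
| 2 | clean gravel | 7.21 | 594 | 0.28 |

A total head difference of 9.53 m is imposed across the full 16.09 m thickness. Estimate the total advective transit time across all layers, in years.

With flow normal to the layers, continuity requires the same specific discharge q through every layer.
Σ(b_i/K_i) = 8.88/4.32e-06 + 7.21/594 = 2.056e+06 d.
q = Δh / Σ(b_i/K_i) = 9.53 / 2.056e+06 = 4.636e-06 m/day.
In each layer the seepage velocity is v_i = q/n_i, so the layer transit time is t_i = b_i·n_i / q:
  layer 1 (clay): t_1 = 8.88 × 0.03 / 4.636e-06 = 57461 d
  layer 2 (clean gravel): t_2 = 7.21 × 0.28 / 4.636e-06 = 4.354e+05 d
Total t = Σ t_i = 4.929e+05 days = 1349 years.

1350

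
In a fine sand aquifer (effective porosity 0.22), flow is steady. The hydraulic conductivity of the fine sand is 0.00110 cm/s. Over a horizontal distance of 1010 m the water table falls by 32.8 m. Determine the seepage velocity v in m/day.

0.140

Convert K: 0.00110 cm/s × 864 = 0.9504 m/day.
Hydraulic gradient i = Δh / L = 32.8 / 1010 = 0.03248.
Darcy flux q = K · i = 0.9504 × 0.03248 = 0.03086 m/day.
Seepage velocity v = q / n_e = 0.03086 / 0.22 = 0.1403 m/day.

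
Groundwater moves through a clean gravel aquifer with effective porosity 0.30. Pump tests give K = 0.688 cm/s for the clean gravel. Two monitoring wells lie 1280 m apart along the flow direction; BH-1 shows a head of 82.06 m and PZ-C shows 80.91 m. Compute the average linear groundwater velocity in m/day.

1.78

Convert K: 0.688 cm/s × 864 = 594.4 m/day.
Hydraulic gradient i = (82.06 − 80.91) / 1280 = 1.15 / 1280 = 0.0008984.
Darcy flux q = K · i = 594.4 × 0.0008984 = 0.5341 m/day.
Seepage velocity v = q / n_e = 0.5341 / 0.30 = 1.780 m/day.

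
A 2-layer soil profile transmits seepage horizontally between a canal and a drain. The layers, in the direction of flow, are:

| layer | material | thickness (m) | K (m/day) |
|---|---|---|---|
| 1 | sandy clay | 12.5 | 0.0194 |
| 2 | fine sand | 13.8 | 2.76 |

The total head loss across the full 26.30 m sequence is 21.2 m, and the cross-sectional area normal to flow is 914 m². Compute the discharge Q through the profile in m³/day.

Flow is perpendicular to layering, so the layers act in series and the equivalent K is the thickness-weighted harmonic mean.
Total thickness L = 12.5 + 13.8 = 26.30 m.
Σ(b_i/K_i) = 12.5/0.0194 + 13.8/2.76 = 649.3 d.
K_eq = L / Σ(b_i/K_i) = 26.30 / 649.3 = 0.04050 m/day.
Q = K_eq · A · (Δh/L) = 0.04050 × 914 × (21.2/26.30) = 29.84 m³/day.

29.8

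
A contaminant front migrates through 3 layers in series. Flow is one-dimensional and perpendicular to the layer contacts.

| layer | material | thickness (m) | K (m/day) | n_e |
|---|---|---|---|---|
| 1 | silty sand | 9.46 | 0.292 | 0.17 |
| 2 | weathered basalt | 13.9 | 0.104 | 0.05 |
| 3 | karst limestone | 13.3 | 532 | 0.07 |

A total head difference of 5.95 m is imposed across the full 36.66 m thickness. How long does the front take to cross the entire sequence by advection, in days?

90.3

With flow normal to the layers, continuity requires the same specific discharge q through every layer.
Σ(b_i/K_i) = 9.46/0.292 + 13.9/0.104 + 13.3/532 = 166.1 d.
q = Δh / Σ(b_i/K_i) = 5.95 / 166.1 = 0.03583 m/day.
In each layer the seepage velocity is v_i = q/n_i, so the layer transit time is t_i = b_i·n_i / q:
  layer 1 (silty sand): t_1 = 9.46 × 0.17 / 0.03583 = 44.89 d
  layer 2 (weathered basalt): t_2 = 13.9 × 0.05 / 0.03583 = 19.40 d
  layer 3 (karst limestone): t_3 = 13.3 × 0.07 / 0.03583 = 25.99 d
Total t = Σ t_i = 90.27 days.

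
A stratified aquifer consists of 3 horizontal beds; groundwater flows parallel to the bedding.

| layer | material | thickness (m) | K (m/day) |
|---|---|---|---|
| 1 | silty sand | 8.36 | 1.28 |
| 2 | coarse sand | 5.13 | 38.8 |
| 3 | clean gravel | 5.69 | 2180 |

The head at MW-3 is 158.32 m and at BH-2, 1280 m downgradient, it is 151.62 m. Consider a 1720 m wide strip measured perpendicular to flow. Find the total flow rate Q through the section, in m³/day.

114000

Flow is parallel to layering, so each bed carries its own Darcy discharge and the transmissivities add.
Σ(K_i·b_i) = 1.28×8.36 + 38.8×5.13 + 2180×5.69 = 12614 m²/day.
Hydraulic gradient i = (158.32 − 151.62) / 1280 = 6.7 / 1280 = 0.005234.
Q = Σ(K_i·b_i) · W · i = 12614 × 1720 × 0.005234 = 1.136e+05 m³/day.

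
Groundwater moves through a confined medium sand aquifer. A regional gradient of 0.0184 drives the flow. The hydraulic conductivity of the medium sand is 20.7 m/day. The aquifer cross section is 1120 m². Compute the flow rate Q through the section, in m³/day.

Hydraulic gradient i = 0.0184.
Darcy's law: Q = K · A · i = 20.70 × 1120 × 0.01840 = 426.6 m³/day.

427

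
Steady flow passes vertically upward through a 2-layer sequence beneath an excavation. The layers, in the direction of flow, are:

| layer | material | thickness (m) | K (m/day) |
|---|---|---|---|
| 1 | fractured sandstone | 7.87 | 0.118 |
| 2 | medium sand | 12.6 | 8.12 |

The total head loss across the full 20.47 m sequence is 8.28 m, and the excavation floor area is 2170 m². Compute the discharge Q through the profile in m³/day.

263

Flow is perpendicular to layering, so the layers act in series and the equivalent K is the thickness-weighted harmonic mean.
Total thickness L = 7.87 + 12.6 = 20.47 m.
Σ(b_i/K_i) = 7.87/0.118 + 12.6/8.12 = 68.25 d.
K_eq = L / Σ(b_i/K_i) = 20.47 / 68.25 = 0.2999 m/day.
Q = K_eq · A · (Δh/L) = 0.2999 × 2170 × (8.28/20.47) = 263.3 m³/day.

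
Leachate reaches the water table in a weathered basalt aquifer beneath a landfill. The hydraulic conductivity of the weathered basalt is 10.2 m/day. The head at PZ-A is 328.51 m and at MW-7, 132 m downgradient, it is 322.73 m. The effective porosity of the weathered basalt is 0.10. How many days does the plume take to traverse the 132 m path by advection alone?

29.6

Hydraulic gradient i = (328.51 − 322.73) / 132 = 5.78 / 132 = 0.04379.
Darcy flux q = K · i = 10.20 × 0.04379 = 0.4466 m/day.
Seepage velocity v = q / n_e = 0.4466 / 0.10 = 4.466 m/day.
Travel time t = L / v = 132 / 4.466 = 29.55 days.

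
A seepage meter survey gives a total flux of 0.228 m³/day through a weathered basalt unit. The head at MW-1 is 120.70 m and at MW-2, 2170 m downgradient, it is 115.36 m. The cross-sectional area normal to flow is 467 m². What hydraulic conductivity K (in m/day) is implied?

Hydraulic gradient i = (120.70 − 115.36) / 2170 = 5.34 / 2170 = 0.002461.
From Q = K·A·i, K = Q / (A·i) = 0.228 / (467.0 × 0.002461) = 0.1984 m/day.

0.198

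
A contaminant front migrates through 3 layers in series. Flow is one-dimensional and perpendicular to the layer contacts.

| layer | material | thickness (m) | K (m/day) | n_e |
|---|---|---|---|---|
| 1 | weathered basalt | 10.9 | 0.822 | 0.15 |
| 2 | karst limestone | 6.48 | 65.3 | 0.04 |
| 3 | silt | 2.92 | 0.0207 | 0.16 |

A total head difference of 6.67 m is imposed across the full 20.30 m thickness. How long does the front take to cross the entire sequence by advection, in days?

54.7

With flow normal to the layers, continuity requires the same specific discharge q through every layer.
Σ(b_i/K_i) = 10.9/0.822 + 6.48/65.3 + 2.92/0.0207 = 154.4 d.
q = Δh / Σ(b_i/K_i) = 6.67 / 154.4 = 0.04319 m/day.
In each layer the seepage velocity is v_i = q/n_i, so the layer transit time is t_i = b_i·n_i / q:
  layer 1 (weathered basalt): t_1 = 10.9 × 0.15 / 0.04319 = 37.85 d
  layer 2 (karst limestone): t_2 = 6.48 × 0.04 / 0.04319 = 6.001 d
  layer 3 (silt): t_3 = 2.92 × 0.16 / 0.04319 = 10.82 d
Total t = Σ t_i = 54.67 days.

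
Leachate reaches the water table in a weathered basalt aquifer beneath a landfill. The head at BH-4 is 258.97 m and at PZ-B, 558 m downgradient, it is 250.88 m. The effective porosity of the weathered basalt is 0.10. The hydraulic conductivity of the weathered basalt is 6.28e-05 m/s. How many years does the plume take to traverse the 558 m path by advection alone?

1.94

Convert K: 6.28e-05 m/s × 86400 = 5.426 m/day.
Hydraulic gradient i = (258.97 − 250.88) / 558 = 8.09 / 558 = 0.01450.
Darcy flux q = K · i = 5.426 × 0.01450 = 0.07867 m/day.
Seepage velocity v = q / n_e = 0.07867 / 0.10 = 0.7867 m/day.
Travel time t = L / v = 558 / 0.7867 = 709.3 days = 1.942 years.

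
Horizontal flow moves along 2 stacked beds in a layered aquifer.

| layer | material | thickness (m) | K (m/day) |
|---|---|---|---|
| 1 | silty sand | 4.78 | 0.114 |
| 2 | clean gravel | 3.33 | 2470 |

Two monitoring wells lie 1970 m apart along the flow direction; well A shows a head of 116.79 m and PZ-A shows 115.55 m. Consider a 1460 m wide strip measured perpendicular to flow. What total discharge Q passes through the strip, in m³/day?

Flow is parallel to layering, so each bed carries its own Darcy discharge and the transmissivities add.
Σ(K_i·b_i) = 0.114×4.78 + 2470×3.33 = 8226 m²/day.
Hydraulic gradient i = (116.79 − 115.55) / 1970 = 1.24 / 1970 = 0.0006294.
Q = Σ(K_i·b_i) · W · i = 8226 × 1460 × 0.0006294 = 7559 m³/day.

7560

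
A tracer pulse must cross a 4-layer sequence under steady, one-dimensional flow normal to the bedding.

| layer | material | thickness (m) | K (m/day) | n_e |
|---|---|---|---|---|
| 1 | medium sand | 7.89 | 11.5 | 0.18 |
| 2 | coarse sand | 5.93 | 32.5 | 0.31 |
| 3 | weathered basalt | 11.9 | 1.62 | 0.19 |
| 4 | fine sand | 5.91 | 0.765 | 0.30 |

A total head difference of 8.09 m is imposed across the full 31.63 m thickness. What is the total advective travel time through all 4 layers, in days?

14.4

With flow normal to the layers, continuity requires the same specific discharge q through every layer.
Σ(b_i/K_i) = 7.89/11.5 + 5.93/32.5 + 11.9/1.62 + 5.91/0.765 = 15.94 d.
q = Δh / Σ(b_i/K_i) = 8.09 / 15.94 = 0.5075 m/day.
In each layer the seepage velocity is v_i = q/n_i, so the layer transit time is t_i = b_i·n_i / q:
  layer 1 (medium sand): t_1 = 7.89 × 0.18 / 0.5075 = 2.798 d
  layer 2 (coarse sand): t_2 = 5.93 × 0.31 / 0.5075 = 3.622 d
  layer 3 (weathered basalt): t_3 = 11.9 × 0.19 / 0.5075 = 4.455 d
  layer 4 (fine sand): t_4 = 5.91 × 0.30 / 0.5075 = 3.493 d
Total t = Σ t_i = 14.37 days.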